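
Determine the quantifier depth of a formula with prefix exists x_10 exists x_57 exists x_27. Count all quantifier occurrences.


Quantifier prefix has 3 quantifier symbols.
Quantifier depth = 3

3


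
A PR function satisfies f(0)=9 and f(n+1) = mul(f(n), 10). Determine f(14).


f(0) = 9
f(1) = mul(f(0), 10) = mul(9, 10) = 90
f(2) = mul(f(1), 10) = mul(90, 10) = 900
f(3) = mul(f(2), 10) = mul(900, 10) = 9000
f(4) = mul(f(3), 10) = mul(9000, 10) = 90000
f(5) = mul(f(4), 10) = mul(90000, 10) = 900000
f(6) = mul(f(5), 10) = mul(900000, 10) = 9000000
f(7) = mul(f(6), 10) = mul(9000000, 10) = 90000000
f(8) = mul(f(7), 10) = mul(90000000, 10) = 900000000
f(9) = mul(f(8), 10) = mul(900000000, 10) = 9000000000
f(10) = mul(f(9), 10) = mul(9000000000, 10) = 90000000000
f(11) = mul(f(10), 10) = mul(90000000000, 10) = 900000000000
f(12) = mul(f(11), 10) = mul(900000000000, 10) = 9000000000000
f(13) = mul(f(12), 10) = mul(9000000000000, 10) = 90000000000000
f(14) = mul(f(13), 10) = mul(90000000000000, 10) = 900000000000000


900000000000000


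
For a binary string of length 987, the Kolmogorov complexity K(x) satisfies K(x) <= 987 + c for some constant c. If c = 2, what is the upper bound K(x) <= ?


K(x) <= |x| + c = 987 + 2 = 989

989


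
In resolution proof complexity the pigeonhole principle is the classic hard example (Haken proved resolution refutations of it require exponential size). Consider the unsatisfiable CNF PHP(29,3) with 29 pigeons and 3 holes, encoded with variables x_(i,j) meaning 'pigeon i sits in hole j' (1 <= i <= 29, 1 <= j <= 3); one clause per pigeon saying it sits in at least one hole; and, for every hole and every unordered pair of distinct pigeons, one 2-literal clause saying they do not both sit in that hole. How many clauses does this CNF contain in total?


PHP(29,3): 29 pigeons, 3 holes, 29*3 = 87 variables.
- pigeon clauses: one per pigeon -> 29 clauses
- hole clauses: 3 holes * C(29,2) = 3 * 406 -> 1218 clauses
Total clauses = 29 + 1218 = 1247

1247


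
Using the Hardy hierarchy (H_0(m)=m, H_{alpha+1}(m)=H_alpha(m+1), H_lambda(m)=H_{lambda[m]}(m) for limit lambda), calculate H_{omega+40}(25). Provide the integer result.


H_{omega+40}(25):
Unwind the 40 successor steps: H_{omega+40}(25) = H_omega(25+40) = H_omega(65).
H_omega(m) = H_m(m) = m + m = 2m.
Result = 2 * 65 = 130

130


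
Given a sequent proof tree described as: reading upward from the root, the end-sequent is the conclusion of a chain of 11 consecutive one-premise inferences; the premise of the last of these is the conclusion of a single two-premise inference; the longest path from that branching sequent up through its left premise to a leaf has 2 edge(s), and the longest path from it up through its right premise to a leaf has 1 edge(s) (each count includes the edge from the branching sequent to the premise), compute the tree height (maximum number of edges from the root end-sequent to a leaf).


Longest path through the left premise: 2 edges (measured from the branching sequent)
Longest path through the right premise: 1 edges
Height of the subtree rooted at the branching sequent: max(2, 1) = 2
The branching sequent sits 11 edges above the root (the chain of one-premise inferences), so height = 2 + 11 = 13

13


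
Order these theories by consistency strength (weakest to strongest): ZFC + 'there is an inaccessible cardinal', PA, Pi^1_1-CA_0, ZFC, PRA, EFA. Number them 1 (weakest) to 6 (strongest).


Ordering by consistency strength:
1. EFA
2. PRA
3. PA
4. Pi^1_1-CA_0
5. ZFC
6. ZFC + 'there is an inaccessible cardinal'


ZFC + 'there is an inaccessible cardinal'=6, PA=3, Pi^1_1-CA_0=4, ZFC=5, PRA=2, EFA=1


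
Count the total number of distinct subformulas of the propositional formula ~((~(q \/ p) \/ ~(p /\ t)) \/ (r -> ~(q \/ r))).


Formula: ~((~(q \/ p) \/ ~(p /\ t)) \/ (r -> ~(q \/ r)))
Subformulas found:
  1. q
  2. r
  3. p
  4. t
  5. (q \/ p)
  6. (q \/ r)
  7. (p /\ t)
  8. ~(p /\ t)
  9. ~(q \/ r)
  10. ~(q \/ p)
  11. (r -> ~(q \/ r))
  12. (~(q \/ p) \/ ~(p /\ t))
  13. ((~(q \/ p) \/ ~(p /\ t)) \/ (r -> ~(q \/ r)))
  14. ~((~(q \/ p) \/ ~(p /\ t)) \/ (r -> ~(q \/ r)))
Total distinct subformulas = 14

14


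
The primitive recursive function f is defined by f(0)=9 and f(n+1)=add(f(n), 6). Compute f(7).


f(0) = 9
f(1) = add(f(0), 6) = add(9, 6) = 15
f(2) = add(f(1), 6) = add(15, 6) = 21
f(3) = add(f(2), 6) = add(21, 6) = 27
f(4) = add(f(3), 6) = add(27, 6) = 33
f(5) = add(f(4), 6) = add(33, 6) = 39
f(6) = add(f(5), 6) = add(39, 6) = 45
f(7) = add(f(6), 6) = add(45, 6) = 51


51


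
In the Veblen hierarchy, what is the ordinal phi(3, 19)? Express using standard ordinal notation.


phi(3, 19):
phi(3, beta) = eta_beta (the beta-th eta number, fixed point of zeta).
phi(3, 19) = eta_19

eta_19


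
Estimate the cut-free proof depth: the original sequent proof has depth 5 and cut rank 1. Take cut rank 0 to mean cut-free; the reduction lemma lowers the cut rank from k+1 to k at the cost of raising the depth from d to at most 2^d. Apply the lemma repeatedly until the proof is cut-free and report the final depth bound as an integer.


Each rank reduction sends depth d to at most 2^d; cut rank r needs r reductions.
2_0(5) = 5
2_1(5) = 2^5 = 32
Cut-free depth bound = 32

32


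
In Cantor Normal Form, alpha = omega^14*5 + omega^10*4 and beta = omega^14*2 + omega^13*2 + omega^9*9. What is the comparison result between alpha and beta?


Compare term by term from highest exponent:
alpha = omega^14*5 + omega^10*4
beta = omega^14*2 + omega^13*2 + omega^9*9
Term 1: alpha has omega^14*5, beta has omega^14*2
Term 2: alpha has omega^10*4, beta has omega^13*2
Term 3: alpha has omega^0*0, beta has omega^9*9
Result: alpha > beta

alpha > beta


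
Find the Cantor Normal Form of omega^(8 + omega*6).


omega^(8 + omega*6):
In ordinal addition a term is absorbed by a following term of strictly larger exponent: 0 < 1, so 8 + omega*6 = omega*6.
omega raised to a CNF ordinal is a single CNF term: Result = omega^(omega*6)

omega^(omega*6)


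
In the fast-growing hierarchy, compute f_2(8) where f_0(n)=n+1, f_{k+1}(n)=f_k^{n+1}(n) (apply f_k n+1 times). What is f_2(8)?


f_2(8) = f_1^9(8)
f_1(m) = 2m + 1.
Iterating: f_1^k(n) = 2^k*(n+1) - 1.
f_2(8) = 2^9*(8+1) - 1 = 512*9 - 1 = 4607

4607


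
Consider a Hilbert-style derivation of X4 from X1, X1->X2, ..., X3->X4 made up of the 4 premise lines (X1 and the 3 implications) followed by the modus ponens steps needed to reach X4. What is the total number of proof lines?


We have 4 premise lines: X1 and 3 implications.
Each implication is detached once by MP, giving 3 MP lines.
4 premise lines + 3 MP lines = 7 total lines.

7


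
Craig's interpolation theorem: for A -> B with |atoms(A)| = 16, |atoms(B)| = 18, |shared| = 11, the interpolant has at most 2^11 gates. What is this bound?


Shared atoms = 11
Craig interpolant size bound = 2^11
= 2048

2048


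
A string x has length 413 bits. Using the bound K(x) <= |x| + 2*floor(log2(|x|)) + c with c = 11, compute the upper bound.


floor(log2(413)) = 8
2 * 8 = 16
K(x) <= 413 + 16 + 11 = 440

440


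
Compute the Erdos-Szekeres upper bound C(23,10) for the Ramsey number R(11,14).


R(11,14) <= C(11+14-2, 11-1) = C(23, 10)
C(23, 10) = 23! / (10! * 13!)
= 1144066

1144066


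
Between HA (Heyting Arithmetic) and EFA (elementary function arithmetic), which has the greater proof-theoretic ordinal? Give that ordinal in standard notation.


Proof-theoretic ordinal of HA (Heyting Arithmetic): epsilon_0
Proof-theoretic ordinal of EFA (elementary function arithmetic): omega^3
Comparing: omega^3 < epsilon_0.
The larger ordinal is epsilon_0 (from HA (Heyting Arithmetic)).

epsilon_0


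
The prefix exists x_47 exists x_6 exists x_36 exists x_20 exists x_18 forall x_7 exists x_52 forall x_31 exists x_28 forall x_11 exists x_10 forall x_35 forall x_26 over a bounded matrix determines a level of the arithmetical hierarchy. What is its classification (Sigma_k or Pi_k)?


Leading quantifier is exists, so the class is Sigma.
Number of quantifier blocks = alternations + 1 = 7 + 1 = 8.
Classification: Sigma_8

Sigma_8


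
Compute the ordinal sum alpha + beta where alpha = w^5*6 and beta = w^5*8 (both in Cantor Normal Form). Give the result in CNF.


Ordinal addition w^5*6 + w^5*8:
Both terms have the same exponent 5.
w^e*c + w^e*d = w^e*(c+d).
Result = w^5*(6+8) = w^5*14

w^5*14


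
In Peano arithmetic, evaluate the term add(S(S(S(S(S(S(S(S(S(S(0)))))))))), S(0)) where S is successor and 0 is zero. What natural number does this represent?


add(S^10(0), S^1(0)):
S^10(0) = 10
S^1(0) = 1
10 + 1 = 11

11


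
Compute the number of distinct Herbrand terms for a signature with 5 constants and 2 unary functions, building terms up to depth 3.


Herbrand terms by depth:
Depth 0: 5 constants
Depth 1: 10 new terms (running total: 15)
Depth 2: 20 new terms (running total: 35)
Depth 3: 40 new terms (running total: 75)
Total distinct ground terms = 75

75


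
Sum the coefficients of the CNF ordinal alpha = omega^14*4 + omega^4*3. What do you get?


CNF: omega^14*4 + omega^4*3
Coefficients: 4 + 3 = 7

7


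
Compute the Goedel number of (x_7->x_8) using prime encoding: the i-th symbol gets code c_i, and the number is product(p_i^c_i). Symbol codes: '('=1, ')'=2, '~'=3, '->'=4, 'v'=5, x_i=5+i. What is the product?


Formula: (x_7->x_8)
Symbol codes: [1, 12, 4, 13, 2]
Primes: [2, 3, 5, 7, 11]
p_1^1 = 2^1 = 2
p_2^12 = 3^12 = 531441
p_3^4 = 5^4 = 625
p_4^13 = 7^13 = 96889010407
p_5^2 = 11^2 = 121
Product = 7787982377680606158750

7787982377680606158750


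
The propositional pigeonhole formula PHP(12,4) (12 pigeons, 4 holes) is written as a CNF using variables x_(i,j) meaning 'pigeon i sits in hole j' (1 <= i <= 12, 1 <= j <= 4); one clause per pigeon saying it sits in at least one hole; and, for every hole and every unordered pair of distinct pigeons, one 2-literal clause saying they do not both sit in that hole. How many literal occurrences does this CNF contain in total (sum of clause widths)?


PHP(12,4): 12 pigeons, 4 holes, 12*4 = 48 variables.
- pigeon clauses: one per pigeon -> 12 clauses of width 4 -> 48 literals
- hole clauses: 4 holes * C(12,2) = 4 * 66 -> 264 clauses of width 2 -> 528 literals
Total literal occurrences = 48 + 528 = 576

576


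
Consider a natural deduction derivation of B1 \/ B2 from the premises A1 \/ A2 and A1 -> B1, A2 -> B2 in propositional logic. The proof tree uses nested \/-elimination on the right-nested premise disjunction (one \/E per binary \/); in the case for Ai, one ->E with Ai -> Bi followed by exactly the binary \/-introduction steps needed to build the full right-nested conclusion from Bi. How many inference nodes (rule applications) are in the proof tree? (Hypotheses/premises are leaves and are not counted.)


Constructive dilemma with 2 branches, all disjunctions right-nested:
- \/E: the premise has 1 binary \/, each eliminated once: 1 nodes.
- ->E: one per case (Ai with Ai -> Bi gives Bi): 2 nodes.
- \/I: in case i < n, Bi needs 1 step to form Bi \/ (B(i+1) \/ ...) and then i-1 steps to prepend B(i-1), ..., B1, i.e. i steps; in case i = n, B2 needs 1 prepend steps.
  \/I total = (1 + 2 + ... + 1) + 1 = 1 + 1 = 2 nodes.
Total = 1 + 2 + 2 = 5

5


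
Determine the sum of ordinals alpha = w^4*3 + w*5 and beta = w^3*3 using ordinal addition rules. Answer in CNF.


Ordinal addition (w^4*3 + w*5) + w^3*3:
alpha's leading term has exponent 4 > beta's exponent 3, so it survives.
alpha's tail term has exponent 1 < beta's exponent 3, so it is absorbed by beta.
In ordinal addition, any term followed by a strictly larger-exponent term is absorbed.
Result = w^4*3 + w^3*3

w^4*3 + w^3*3


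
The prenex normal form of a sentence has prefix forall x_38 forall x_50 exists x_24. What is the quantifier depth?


Quantifier prefix has 3 quantifier symbols.
Quantifier depth = 3

3


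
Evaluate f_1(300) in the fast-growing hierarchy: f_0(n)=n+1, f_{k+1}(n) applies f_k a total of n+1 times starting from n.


f_1(300) = f_0^301(300)
f_0 adds 1 each time, applied 301 times.
f_1(300) = 300 + 301 = 601

601


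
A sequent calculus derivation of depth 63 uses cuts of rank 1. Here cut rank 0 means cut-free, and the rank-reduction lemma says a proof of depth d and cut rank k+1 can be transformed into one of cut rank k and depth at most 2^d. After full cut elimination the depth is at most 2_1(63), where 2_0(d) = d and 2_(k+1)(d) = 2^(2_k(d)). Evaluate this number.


Each rank reduction sends depth d to at most 2^d; cut rank r needs r reductions.
2_0(63) = 63
2_1(63) = 2^63 = 9223372036854775808
Cut-free depth bound = 9223372036854775808

9223372036854775808


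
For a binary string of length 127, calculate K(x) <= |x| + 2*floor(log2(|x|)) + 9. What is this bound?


floor(log2(127)) = 6
2 * 6 = 12
K(x) <= 127 + 12 + 9 = 148

148


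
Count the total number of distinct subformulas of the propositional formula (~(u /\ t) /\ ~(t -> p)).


Formula: (~(u /\ t) /\ ~(t -> p))
Subformulas found:
  1. u
  2. t
  3. p
  4. (u /\ t)
  5. (t -> p)
  6. ~(t -> p)
  7. ~(u /\ t)
  8. (~(u /\ t) /\ ~(t -> p))
Total distinct subformulas = 8

8


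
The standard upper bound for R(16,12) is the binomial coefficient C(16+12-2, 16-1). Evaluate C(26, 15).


R(16,12) <= C(16+12-2, 16-1) = C(26, 15)
C(26, 15) = 26! / (15! * 11!)
= 7726160

7726160


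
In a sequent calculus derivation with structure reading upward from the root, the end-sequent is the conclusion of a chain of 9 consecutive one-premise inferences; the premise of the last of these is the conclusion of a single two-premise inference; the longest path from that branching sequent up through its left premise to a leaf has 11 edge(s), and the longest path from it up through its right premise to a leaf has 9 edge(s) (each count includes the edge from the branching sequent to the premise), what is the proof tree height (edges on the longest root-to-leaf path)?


Longest path through the left premise: 11 edges (measured from the branching sequent)
Longest path through the right premise: 9 edges
Height of the subtree rooted at the branching sequent: max(11, 9) = 11
The branching sequent sits 9 edges above the root (the chain of one-premise inferences), so height = 11 + 9 = 20

20


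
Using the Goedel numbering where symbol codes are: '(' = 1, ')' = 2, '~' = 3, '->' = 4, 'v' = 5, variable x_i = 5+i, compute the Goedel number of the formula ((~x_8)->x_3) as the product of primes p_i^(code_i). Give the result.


Formula: ((~x_8)->x_3)
Symbol codes: [1, 1, 3, 13, 2, 4, 8, 2]
Primes: [2, 3, 5, 7, 11, 13, 17, 19]
p_1^1 = 2^1 = 2
p_2^1 = 3^1 = 3
p_3^3 = 5^3 = 125
p_4^13 = 7^13 = 96889010407
p_5^2 = 11^2 = 121
p_6^4 = 13^4 = 28561
p_7^8 = 17^8 = 6975757441
p_8^2 = 19^2 = 361
Product = 632401856297978889250362209225250

632401856297978889250362209225250


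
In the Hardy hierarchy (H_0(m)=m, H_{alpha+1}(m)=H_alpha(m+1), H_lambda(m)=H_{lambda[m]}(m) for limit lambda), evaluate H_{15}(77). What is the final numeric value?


H_15(77):
For finite ordinals k, H_k(n) = n + k (each successor step adds 1).
H_15(77) = 77 + 15 = 92

92


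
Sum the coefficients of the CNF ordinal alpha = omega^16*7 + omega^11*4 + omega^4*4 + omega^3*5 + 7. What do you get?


CNF: omega^16*7 + omega^11*4 + omega^4*4 + omega^3*5 + 7
Coefficients: 7 + 4 + 4 + 5 + 7 = 27

27


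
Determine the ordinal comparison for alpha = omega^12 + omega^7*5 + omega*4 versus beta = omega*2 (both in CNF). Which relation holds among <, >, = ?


Compare term by term from highest exponent:
alpha = omega^12 + omega^7*5 + omega*4
beta = omega*2
Term 1: alpha has omega^12*1, beta has omega^1*2
Term 2: alpha has omega^7*5, beta has omega^0*0
Term 3: alpha has omega^1*4, beta has omega^0*0
Result: alpha > beta

alpha > beta


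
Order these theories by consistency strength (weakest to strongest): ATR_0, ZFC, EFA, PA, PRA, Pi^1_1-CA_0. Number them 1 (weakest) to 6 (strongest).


Ordering by consistency strength:
1. EFA
2. PRA
3. PA
4. ATR_0
5. Pi^1_1-CA_0
6. ZFC


ATR_0=4, ZFC=6, EFA=1, PA=3, PRA=2, Pi^1_1-CA_0=5


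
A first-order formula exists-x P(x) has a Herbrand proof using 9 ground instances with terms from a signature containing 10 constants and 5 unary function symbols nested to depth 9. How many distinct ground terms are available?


Herbrand terms by depth:
Depth 0: 10 constants
Depth 1: 50 new terms (running total: 60)
Depth 2: 250 new terms (running total: 310)
Depth 3: 1250 new terms (running total: 1560)
Depth 4: 6250 new terms (running total: 7810)
Depth 5: 31250 new terms (running total: 39060)
Depth 6: 156250 new terms (running total: 195310)
Depth 7: 781250 new terms (running total: 976560)
Depth 8: 3906250 new terms (running total: 4882810)
Depth 9: 19531250 new terms (running total: 24414060)
Total distinct ground terms = 24414060

24414060


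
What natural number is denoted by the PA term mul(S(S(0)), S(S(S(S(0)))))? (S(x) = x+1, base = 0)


mul(S^2(0), S^4(0)):
S^2(0) = 2
S^4(0) = 4
2 * 4 = 8

8


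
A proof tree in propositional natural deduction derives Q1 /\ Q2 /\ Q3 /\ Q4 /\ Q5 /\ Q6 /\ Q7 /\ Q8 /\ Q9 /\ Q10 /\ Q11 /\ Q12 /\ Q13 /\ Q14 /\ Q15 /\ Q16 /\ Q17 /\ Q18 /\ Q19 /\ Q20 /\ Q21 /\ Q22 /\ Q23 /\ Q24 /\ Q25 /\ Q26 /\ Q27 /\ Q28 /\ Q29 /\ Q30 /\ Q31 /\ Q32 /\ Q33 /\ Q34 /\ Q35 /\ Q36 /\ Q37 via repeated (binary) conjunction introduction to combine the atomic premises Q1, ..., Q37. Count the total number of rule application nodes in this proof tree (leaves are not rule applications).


The target conjunction has 37 conjuncts, i.e. 36 binary /\ connectives.
Each conjunction-intro joins two pieces, so 37 atoms require 37-1 = 36 applications.
Total inference nodes = 36

36


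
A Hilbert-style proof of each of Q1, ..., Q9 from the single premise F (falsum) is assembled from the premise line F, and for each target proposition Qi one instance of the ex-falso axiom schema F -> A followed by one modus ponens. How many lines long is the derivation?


Ex falso, line by line:
- 1 premise line (F)
- 9 targets, each needing 1 axiom instance (F -> Qi) + 1 MP = 2 lines: 2 * 9 = 18
Total = 1 + 18 = 19 lines.

19


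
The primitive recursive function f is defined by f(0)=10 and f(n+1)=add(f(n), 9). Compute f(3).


f(0) = 10
f(1) = add(f(0), 9) = add(10, 9) = 19
f(2) = add(f(1), 9) = add(19, 9) = 28
f(3) = add(f(2), 9) = add(28, 9) = 37


37


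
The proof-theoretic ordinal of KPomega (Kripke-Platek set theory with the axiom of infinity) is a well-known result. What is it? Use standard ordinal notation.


The proof-theoretic ordinal of KPomega (Kripke-Platek set theory with the axiom of infinity) is a standard result in ordinal analysis.
This ordinal is the supremum of order types of primitive recursive well-orderings
that the theory can prove to be well-ordered.
For KPomega (Kripke-Platek set theory with the axiom of infinity), the proof-theoretic ordinal is psi_0(epsilon_{Omega+1}).

psi_0(epsilon_{Omega+1})


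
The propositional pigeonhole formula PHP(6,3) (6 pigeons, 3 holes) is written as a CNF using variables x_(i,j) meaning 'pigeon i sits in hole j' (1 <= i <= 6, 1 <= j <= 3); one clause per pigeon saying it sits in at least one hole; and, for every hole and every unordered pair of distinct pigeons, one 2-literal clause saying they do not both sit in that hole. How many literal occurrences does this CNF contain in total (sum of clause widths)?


PHP(6,3): 6 pigeons, 3 holes, 6*3 = 18 variables.
- pigeon clauses: one per pigeon -> 6 clauses of width 3 -> 18 literals
- hole clauses: 3 holes * C(6,2) = 3 * 15 -> 45 clauses of width 2 -> 90 literals
Total literal occurrences = 18 + 90 = 108

108


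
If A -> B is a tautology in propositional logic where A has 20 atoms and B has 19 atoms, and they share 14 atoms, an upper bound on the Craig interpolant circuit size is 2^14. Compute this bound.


Shared atoms = 14
Craig interpolant size bound = 2^14
= 16384

16384


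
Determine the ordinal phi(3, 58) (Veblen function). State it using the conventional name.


phi(3, 58):
phi(3, beta) = eta_beta (the beta-th eta number, fixed point of zeta).
phi(3, 58) = eta_58

eta_58


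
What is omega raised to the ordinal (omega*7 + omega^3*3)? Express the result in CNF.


omega^(omega*7 + omega^3*3):
In ordinal addition a term is absorbed by a following term of strictly larger exponent: 1 < 3, so omega*7 + omega^3*3 = omega^3*3.
omega raised to a CNF ordinal is a single CNF term: Result = omega^(omega^3*3)

omega^(omega^3*3)


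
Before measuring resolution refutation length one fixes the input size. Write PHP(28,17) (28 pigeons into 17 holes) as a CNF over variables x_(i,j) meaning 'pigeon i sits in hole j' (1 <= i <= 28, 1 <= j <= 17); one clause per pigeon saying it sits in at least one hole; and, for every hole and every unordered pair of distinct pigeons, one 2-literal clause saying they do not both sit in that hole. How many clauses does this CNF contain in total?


PHP(28,17): 28 pigeons, 17 holes, 28*17 = 476 variables.
- pigeon clauses: one per pigeon -> 28 clauses
- hole clauses: 17 holes * C(28,2) = 17 * 378 -> 6426 clauses
Total clauses = 28 + 6426 = 6454

6454


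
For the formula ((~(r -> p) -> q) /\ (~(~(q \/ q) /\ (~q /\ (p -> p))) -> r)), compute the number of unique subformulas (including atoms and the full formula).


Formula: ((~(r -> p) -> q) /\ (~(~(q \/ q) /\ (~q /\ (p -> p))) -> r))
Subformulas found:
  1. r
  2. q
  3. p
  4. ~q
  5. (r -> p)
  6. (p -> p)
  7. (q \/ q)
  8. ~(q \/ q)
  9. ~(r -> p)
  10. (~(r -> p) -> q)
  11. (~q /\ (p -> p))
  12. (~(q \/ q) /\ (~q /\ (p -> p)))
  13. ~(~(q \/ q) /\ (~q /\ (p -> p)))
  14. (~(~(q \/ q) /\ (~q /\ (p -> p))) -> r)
  15. ((~(r -> p) -> q) /\ (~(~(q \/ q) /\ (~q /\ (p -> p))) -> r))
Total distinct subformulas = 15

15


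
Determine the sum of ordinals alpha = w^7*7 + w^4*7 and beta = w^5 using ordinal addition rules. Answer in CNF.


Ordinal addition (w^7*7 + w^4*7) + w^5:
alpha's leading term has exponent 7 > beta's exponent 5, so it survives.
alpha's tail term has exponent 4 < beta's exponent 5, so it is absorbed by beta.
In ordinal addition, any term followed by a strictly larger-exponent term is absorbed.
Result = w^7*7 + w^5

w^7*7 + w^5


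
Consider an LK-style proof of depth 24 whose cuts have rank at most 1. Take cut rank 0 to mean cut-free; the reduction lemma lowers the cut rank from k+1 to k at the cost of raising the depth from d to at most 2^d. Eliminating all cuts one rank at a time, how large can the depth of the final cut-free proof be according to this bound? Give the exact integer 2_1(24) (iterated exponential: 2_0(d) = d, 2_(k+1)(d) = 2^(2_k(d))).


Each rank reduction sends depth d to at most 2^d; cut rank r needs r reductions.
2_0(24) = 24
2_1(24) = 2^24 = 16777216
Cut-free depth bound = 16777216

16777216


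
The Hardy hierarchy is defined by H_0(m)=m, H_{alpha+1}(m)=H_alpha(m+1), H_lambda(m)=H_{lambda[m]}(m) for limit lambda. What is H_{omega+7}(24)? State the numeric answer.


H_{omega+7}(24):
Unwind the 7 successor steps: H_{omega+7}(24) = H_omega(24+7) = H_omega(31).
H_omega(m) = H_m(m) = m + m = 2m.
Result = 2 * 31 = 62

62


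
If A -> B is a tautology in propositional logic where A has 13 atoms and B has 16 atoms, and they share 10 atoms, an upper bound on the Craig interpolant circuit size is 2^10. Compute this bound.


Shared atoms = 10
Craig interpolant size bound = 2^10
= 1024

1024


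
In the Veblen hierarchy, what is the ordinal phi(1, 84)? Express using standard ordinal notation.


phi(1, 84):
phi(1, beta) = epsilon_beta (the beta-th epsilon number).
phi(1, 84) = epsilon_84

epsilon_84


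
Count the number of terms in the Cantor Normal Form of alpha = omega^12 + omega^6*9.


CNF: omega^12 + omega^6*9
Count the summands separated by '+':
  term 1: omega^12
  term 2: omega^6*9
Total terms = 2

2


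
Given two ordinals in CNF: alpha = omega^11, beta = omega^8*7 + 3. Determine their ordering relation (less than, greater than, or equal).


Compare term by term from highest exponent:
alpha = omega^11
beta = omega^8*7 + 3
Term 1: alpha has omega^11*1, beta has omega^8*7
Term 2: alpha has omega^0*0, beta has omega^0*3
Result: alpha > beta

alpha > beta


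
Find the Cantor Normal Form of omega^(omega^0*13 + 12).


omega^(omega^0*13 + 12):
omega^0 = 1, so the exponent is 13 + 12 = 25 (finite ordinal addition).
Result = omega^25, already a single CNF term.

omega^25


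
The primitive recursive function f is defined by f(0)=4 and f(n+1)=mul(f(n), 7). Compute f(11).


f(0) = 4
f(1) = mul(f(0), 7) = mul(4, 7) = 28
f(2) = mul(f(1), 7) = mul(28, 7) = 196
f(3) = mul(f(2), 7) = mul(196, 7) = 1372
f(4) = mul(f(3), 7) = mul(1372, 7) = 9604
f(5) = mul(f(4), 7) = mul(9604, 7) = 67228
f(6) = mul(f(5), 7) = mul(67228, 7) = 470596
f(7) = mul(f(6), 7) = mul(470596, 7) = 3294172
f(8) = mul(f(7), 7) = mul(3294172, 7) = 23059204
f(9) = mul(f(8), 7) = mul(23059204, 7) = 161414428
f(10) = mul(f(9), 7) = mul(161414428, 7) = 1129900996
f(11) = mul(f(10), 7) = mul(1129900996, 7) = 7909306972


7909306972


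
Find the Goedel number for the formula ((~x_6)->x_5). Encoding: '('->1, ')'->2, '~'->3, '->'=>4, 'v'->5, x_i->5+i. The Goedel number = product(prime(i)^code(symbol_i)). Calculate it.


Formula: ((~x_6)->x_5)
Symbol codes: [1, 1, 3, 11, 2, 4, 10, 2]
Primes: [2, 3, 5, 7, 11, 13, 17, 19]
p_1^1 = 2^1 = 2
p_2^1 = 3^1 = 3
p_3^3 = 5^3 = 125
p_4^11 = 7^11 = 1977326743
p_5^2 = 11^2 = 121
p_6^4 = 13^4 = 28561
p_7^10 = 17^10 = 2015993900449
p_8^2 = 19^2 = 361
Product = 3729880336124814265170503642165250

3729880336124814265170503642165250


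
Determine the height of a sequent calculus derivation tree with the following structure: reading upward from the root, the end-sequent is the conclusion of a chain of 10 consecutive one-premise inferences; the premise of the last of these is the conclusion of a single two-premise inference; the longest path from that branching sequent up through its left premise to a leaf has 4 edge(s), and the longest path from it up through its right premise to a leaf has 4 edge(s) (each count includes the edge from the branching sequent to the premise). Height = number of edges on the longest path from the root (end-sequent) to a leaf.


Longest path through the left premise: 4 edges (measured from the branching sequent)
Longest path through the right premise: 4 edges
Height of the subtree rooted at the branching sequent: max(4, 4) = 4
The branching sequent sits 10 edges above the root (the chain of one-premise inferences), so height = 4 + 10 = 14

14


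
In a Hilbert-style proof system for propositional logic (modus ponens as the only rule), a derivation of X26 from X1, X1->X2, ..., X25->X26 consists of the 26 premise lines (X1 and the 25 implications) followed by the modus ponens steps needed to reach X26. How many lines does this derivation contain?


We have 26 premise lines: X1 and 25 implications.
Each implication is detached once by MP, giving 25 MP lines.
26 premise lines + 25 MP lines = 51 total lines.

51


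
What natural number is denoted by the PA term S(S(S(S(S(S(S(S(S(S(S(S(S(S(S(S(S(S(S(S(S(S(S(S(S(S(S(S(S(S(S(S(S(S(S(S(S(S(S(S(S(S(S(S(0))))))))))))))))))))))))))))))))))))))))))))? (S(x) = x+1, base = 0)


Counting successors applied to 0:
44 applications of S to 0 = 44

44


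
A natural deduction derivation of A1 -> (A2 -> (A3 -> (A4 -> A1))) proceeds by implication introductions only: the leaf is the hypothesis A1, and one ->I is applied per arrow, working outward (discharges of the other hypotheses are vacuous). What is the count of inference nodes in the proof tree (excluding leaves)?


The formula has 4 arrows (->); its innermost consequent A1 is one of the antecedents,
so the proof starts from the hypothesis leaf A1 (not a rule application) and closes one arrow per ->I.
Building A1 -> (A2 -> (A3 -> (A4 -> A1))) therefore takes 4 nested implication introductions.
Total inference nodes = 4

4


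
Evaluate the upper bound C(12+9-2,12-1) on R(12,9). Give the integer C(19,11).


R(12,9) <= C(12+9-2, 12-1) = C(19, 11)
C(19, 11) = 19! / (11! * 8!)
= 75582

75582


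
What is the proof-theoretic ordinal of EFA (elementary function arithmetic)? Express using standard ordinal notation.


The proof-theoretic ordinal of EFA (elementary function arithmetic) is a standard result in ordinal analysis.
This ordinal is the supremum of order types of primitive recursive well-orderings
that the theory can prove to be well-ordered.
For EFA (elementary function arithmetic), the proof-theoretic ordinal is omega^3.

omega^3


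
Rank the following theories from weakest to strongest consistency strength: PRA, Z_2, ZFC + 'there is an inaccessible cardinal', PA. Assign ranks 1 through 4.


Ordering by consistency strength:
1. PRA
2. PA
3. Z_2
4. ZFC + 'there is an inaccessible cardinal'


PRA=1, Z_2=3, ZFC + 'there is an inaccessible cardinal'=4, PA=2


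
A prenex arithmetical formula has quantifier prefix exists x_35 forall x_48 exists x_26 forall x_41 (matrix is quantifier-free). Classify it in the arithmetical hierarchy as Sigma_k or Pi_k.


Leading quantifier is exists, so the class is Sigma.
Number of quantifier blocks = alternations + 1 = 3 + 1 = 4.
Classification: Sigma_4

Sigma_4


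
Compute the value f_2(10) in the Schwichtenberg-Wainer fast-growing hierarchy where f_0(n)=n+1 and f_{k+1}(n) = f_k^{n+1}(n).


f_2(10) = f_1^11(10)
f_1(m) = 2m + 1.
Iterating: f_1^k(n) = 2^k*(n+1) - 1.
f_2(10) = 2^11*(10+1) - 1 = 2048*11 - 1 = 22527

22527


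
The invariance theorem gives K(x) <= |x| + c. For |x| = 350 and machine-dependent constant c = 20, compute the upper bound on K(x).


K(x) <= |x| + c = 350 + 20 = 370

370


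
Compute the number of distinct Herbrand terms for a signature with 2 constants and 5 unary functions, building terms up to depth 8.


Herbrand terms by depth:
Depth 0: 2 constants
Depth 1: 10 new terms (running total: 12)
Depth 2: 50 new terms (running total: 62)
Depth 3: 250 new terms (running total: 312)
Depth 4: 1250 new terms (running total: 1562)
Depth 5: 6250 new terms (running total: 7812)
Depth 6: 31250 new terms (running total: 39062)
Depth 7: 156250 new terms (running total: 195312)
Depth 8: 781250 new terms (running total: 976562)
Total distinct ground terms = 976562

976562


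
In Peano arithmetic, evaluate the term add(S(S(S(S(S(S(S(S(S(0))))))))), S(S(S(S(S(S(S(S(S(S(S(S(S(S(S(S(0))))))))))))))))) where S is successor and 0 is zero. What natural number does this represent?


add(S^9(0), S^16(0)):
S^9(0) = 9
S^16(0) = 16
9 + 16 = 25

25


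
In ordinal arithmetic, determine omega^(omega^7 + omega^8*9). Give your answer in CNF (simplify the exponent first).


omega^(omega^7 + omega^8*9):
In ordinal addition a term is absorbed by a following term of strictly larger exponent: 7 < 8, so omega^7 + omega^8*9 = omega^8*9.
omega raised to a CNF ordinal is a single CNF term: Result = omega^(omega^8*9)

omega^(omega^8*9)


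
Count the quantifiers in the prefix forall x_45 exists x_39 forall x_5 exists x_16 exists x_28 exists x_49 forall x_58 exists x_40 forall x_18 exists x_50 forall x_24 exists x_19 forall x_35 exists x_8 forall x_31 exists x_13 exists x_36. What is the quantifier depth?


Quantifier prefix has 17 quantifier symbols.
Quantifier depth = 17

17


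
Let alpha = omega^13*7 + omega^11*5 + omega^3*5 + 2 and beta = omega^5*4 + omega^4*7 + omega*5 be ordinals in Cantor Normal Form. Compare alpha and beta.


Compare term by term from highest exponent:
alpha = omega^13*7 + omega^11*5 + omega^3*5 + 2
beta = omega^5*4 + omega^4*7 + omega*5
Term 1: alpha has omega^13*7, beta has omega^5*4
Term 2: alpha has omega^11*5, beta has omega^4*7
Term 3: alpha has omega^3*5, beta has omega^1*5
Term 4: alpha has omega^0*2, beta has omega^0*0
Result: alpha > beta

alpha > beta


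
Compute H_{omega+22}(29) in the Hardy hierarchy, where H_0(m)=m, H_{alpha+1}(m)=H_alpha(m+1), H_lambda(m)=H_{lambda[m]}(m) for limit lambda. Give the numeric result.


H_{omega+22}(29):
Unwind the 22 successor steps: H_{omega+22}(29) = H_omega(29+22) = H_omega(51).
H_omega(m) = H_m(m) = m + m = 2m.
Result = 2 * 51 = 102

102


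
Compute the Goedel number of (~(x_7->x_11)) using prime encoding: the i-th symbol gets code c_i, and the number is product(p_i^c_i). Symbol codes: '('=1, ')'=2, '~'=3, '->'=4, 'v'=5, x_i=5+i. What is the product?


Formula: (~(x_7->x_11))
Symbol codes: [1, 3, 1, 12, 4, 16, 2, 2]
Primes: [2, 3, 5, 7, 11, 13, 17, 19]
p_1^1 = 2^1 = 2
p_2^3 = 3^3 = 27
p_3^1 = 5^1 = 5
p_4^12 = 7^12 = 13841287201
p_5^4 = 11^4 = 14641
p_6^16 = 13^16 = 665416609183179841
p_7^2 = 17^2 = 289
p_8^2 = 19^2 = 361
Product = 3798478447207277767947427644818248891230

3798478447207277767947427644818248891230


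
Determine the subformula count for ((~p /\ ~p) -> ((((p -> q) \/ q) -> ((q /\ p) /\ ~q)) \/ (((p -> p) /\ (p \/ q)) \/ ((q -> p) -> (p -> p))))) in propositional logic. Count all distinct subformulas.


Formula: ((~p /\ ~p) -> ((((p -> q) \/ q) -> ((q /\ p) /\ ~q)) \/ (((p -> p) /\ (p \/ q)) \/ ((q -> p) -> (p -> p)))))
Subformulas found:
  1. q
  2. p
  3. ~p
  4. ~q
  5. (q /\ p)
  6. (q -> p)
  7. (p -> p)
  8. (p \/ q)
  9. (p -> q)
  10. (~p /\ ~p)
  11. ((p -> q) \/ q)
  12. ((q /\ p) /\ ~q)
  13. ((p -> p) /\ (p \/ q))
  14. ((q -> p) -> (p -> p))
  15. (((p -> q) \/ q) -> ((q /\ p) /\ ~q))
  16. (((p -> p) /\ (p \/ q)) \/ ((q -> p) -> (p -> p)))
  17. ((((p -> q) \/ q) -> ((q /\ p) /\ ~q)) \/ (((p -> p) /\ (p \/ q)) \/ ((q -> p) -> (p -> p))))
  18. ((~p /\ ~p) -> ((((p -> q) \/ q) -> ((q /\ p) /\ ~q)) \/ (((p -> p) /\ (p \/ q)) \/ ((q -> p) -> (p -> p)))))
Total distinct subformulas = 18

18


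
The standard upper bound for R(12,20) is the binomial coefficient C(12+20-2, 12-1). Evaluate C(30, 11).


R(12,20) <= C(12+20-2, 12-1) = C(30, 11)
C(30, 11) = 30! / (11! * 19!)
= 54627300

54627300


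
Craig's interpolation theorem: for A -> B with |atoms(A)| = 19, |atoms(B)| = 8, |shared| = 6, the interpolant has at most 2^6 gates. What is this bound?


Shared atoms = 6
Craig interpolant size bound = 2^6
= 64

64


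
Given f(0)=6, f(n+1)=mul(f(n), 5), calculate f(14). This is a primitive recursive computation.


f(0) = 6
f(1) = mul(f(0), 5) = mul(6, 5) = 30
f(2) = mul(f(1), 5) = mul(30, 5) = 150
f(3) = mul(f(2), 5) = mul(150, 5) = 750
f(4) = mul(f(3), 5) = mul(750, 5) = 3750
f(5) = mul(f(4), 5) = mul(3750, 5) = 18750
f(6) = mul(f(5), 5) = mul(18750, 5) = 93750
f(7) = mul(f(6), 5) = mul(93750, 5) = 468750
f(8) = mul(f(7), 5) = mul(468750, 5) = 2343750
f(9) = mul(f(8), 5) = mul(2343750, 5) = 11718750
f(10) = mul(f(9), 5) = mul(11718750, 5) = 58593750
f(11) = mul(f(10), 5) = mul(58593750, 5) = 292968750
f(12) = mul(f(11), 5) = mul(292968750, 5) = 1464843750
f(13) = mul(f(12), 5) = mul(1464843750, 5) = 7324218750
f(14) = mul(f(13), 5) = mul(7324218750, 5) = 36621093750


36621093750


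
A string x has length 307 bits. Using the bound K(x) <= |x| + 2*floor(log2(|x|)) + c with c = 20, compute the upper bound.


floor(log2(307)) = 8
2 * 8 = 16
K(x) <= 307 + 16 + 20 = 343

343


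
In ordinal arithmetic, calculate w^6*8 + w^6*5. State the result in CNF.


Ordinal addition w^6*8 + w^6*5:
Both terms have the same exponent 6.
w^e*c + w^e*d = w^e*(c+d).
Result = w^6*(8+5) = w^6*13

w^6*13


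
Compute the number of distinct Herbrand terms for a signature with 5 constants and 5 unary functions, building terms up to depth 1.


Herbrand terms by depth:
Depth 0: 5 constants
Depth 1: 25 new terms (running total: 30)
Total distinct ground terms = 30

30


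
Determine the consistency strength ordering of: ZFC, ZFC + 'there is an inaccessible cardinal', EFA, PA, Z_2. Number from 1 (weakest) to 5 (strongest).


Ordering by consistency strength:
1. EFA
2. PA
3. Z_2
4. ZFC
5. ZFC + 'there is an inaccessible cardinal'


ZFC=4, ZFC + 'there is an inaccessible cardinal'=5, EFA=1, PA=2, Z_2=3


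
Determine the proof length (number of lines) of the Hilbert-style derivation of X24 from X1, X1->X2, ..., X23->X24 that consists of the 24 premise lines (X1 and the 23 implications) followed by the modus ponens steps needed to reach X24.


We have 24 premise lines: X1 and 23 implications.
Each implication is detached once by MP, giving 23 MP lines.
24 premise lines + 23 MP lines = 47 total lines.

47


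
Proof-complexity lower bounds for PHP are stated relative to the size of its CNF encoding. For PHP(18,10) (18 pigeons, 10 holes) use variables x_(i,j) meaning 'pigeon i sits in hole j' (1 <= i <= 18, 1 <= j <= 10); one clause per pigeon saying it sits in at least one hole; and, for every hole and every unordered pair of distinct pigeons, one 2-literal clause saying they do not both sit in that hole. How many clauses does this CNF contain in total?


PHP(18,10): 18 pigeons, 10 holes, 18*10 = 180 variables.
- pigeon clauses: one per pigeon -> 18 clauses
- hole clauses: 10 holes * C(18,2) = 10 * 153 -> 1530 clauses
Total clauses = 18 + 1530 = 1548

1548


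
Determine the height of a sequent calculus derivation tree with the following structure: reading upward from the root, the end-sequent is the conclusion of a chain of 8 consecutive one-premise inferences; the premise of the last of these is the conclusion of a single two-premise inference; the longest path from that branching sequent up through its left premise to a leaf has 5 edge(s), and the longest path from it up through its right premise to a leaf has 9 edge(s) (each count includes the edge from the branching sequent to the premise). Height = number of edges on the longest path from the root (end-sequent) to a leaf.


Longest path through the left premise: 5 edges (measured from the branching sequent)
Longest path through the right premise: 9 edges
Height of the subtree rooted at the branching sequent: max(5, 9) = 9
The branching sequent sits 8 edges above the root (the chain of one-premise inferences), so height = 9 + 8 = 17

17


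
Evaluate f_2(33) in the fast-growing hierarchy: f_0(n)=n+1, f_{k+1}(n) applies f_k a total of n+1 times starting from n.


f_2(33) = f_1^34(33)
f_1(m) = 2m + 1.
Iterating: f_1^k(n) = 2^k*(n+1) - 1.
f_2(33) = 2^34*(33+1) - 1 = 17179869184*34 - 1 = 584115552255

584115552255


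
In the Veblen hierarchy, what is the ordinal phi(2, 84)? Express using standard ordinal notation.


phi(2, 84):
phi(2, beta) = zeta_beta (the beta-th zeta number, fixed point of epsilon).
phi(2, 84) = zeta_84

zeta_84


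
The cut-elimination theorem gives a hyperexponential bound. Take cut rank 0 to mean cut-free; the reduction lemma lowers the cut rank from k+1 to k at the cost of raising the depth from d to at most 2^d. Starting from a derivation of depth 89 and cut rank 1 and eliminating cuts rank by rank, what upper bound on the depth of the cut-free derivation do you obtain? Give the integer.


Each rank reduction sends depth d to at most 2^d; cut rank r needs r reductions.
2_0(89) = 89
2_1(89) = 2^89 = 618970019642690137449562112
Cut-free depth bound = 618970019642690137449562112

618970019642690137449562112


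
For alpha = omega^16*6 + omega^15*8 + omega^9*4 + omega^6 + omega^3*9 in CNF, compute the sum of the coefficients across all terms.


CNF: omega^16*6 + omega^15*8 + omega^9*4 + omega^6 + omega^3*9
Coefficients: 6 + 8 + 4 + 1 + 9 = 28

28


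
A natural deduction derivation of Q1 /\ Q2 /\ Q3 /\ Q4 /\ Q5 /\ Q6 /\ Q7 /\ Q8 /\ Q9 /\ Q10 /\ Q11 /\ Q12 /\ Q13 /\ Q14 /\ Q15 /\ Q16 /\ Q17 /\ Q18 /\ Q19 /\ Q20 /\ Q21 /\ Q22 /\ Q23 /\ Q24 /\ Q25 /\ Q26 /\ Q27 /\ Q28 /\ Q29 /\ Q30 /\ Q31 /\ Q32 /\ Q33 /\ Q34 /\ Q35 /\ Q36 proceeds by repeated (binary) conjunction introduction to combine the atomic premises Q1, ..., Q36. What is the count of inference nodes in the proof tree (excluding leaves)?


The target conjunction has 36 conjuncts, i.e. 35 binary /\ connectives.
Each conjunction-intro joins two pieces, so 36 atoms require 36-1 = 35 applications.
Total inference nodes = 35

35
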